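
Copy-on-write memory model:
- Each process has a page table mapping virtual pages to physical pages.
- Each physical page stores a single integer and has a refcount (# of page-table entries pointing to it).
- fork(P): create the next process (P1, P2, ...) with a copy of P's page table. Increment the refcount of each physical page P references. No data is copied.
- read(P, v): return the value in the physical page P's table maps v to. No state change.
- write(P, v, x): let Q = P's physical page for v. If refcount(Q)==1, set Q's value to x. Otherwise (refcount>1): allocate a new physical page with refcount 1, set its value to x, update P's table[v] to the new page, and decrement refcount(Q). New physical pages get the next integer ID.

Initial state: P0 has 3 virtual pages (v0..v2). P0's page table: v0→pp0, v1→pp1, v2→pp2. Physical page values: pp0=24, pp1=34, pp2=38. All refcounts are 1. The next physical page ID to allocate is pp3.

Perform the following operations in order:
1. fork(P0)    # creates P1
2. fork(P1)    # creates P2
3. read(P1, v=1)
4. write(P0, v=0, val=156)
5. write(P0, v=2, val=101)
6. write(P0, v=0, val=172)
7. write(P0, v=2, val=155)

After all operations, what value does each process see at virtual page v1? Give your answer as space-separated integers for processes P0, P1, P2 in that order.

Op 1: fork(P0) -> P1. 3 ppages; refcounts: pp0:2 pp1:2 pp2:2
Op 2: fork(P1) -> P2. 3 ppages; refcounts: pp0:3 pp1:3 pp2:3
Op 3: read(P1, v1) -> 34. No state change.
Op 4: write(P0, v0, 156). refcount(pp0)=3>1 -> COPY to pp3. 4 ppages; refcounts: pp0:2 pp1:3 pp2:3 pp3:1
Op 5: write(P0, v2, 101). refcount(pp2)=3>1 -> COPY to pp4. 5 ppages; refcounts: pp0:2 pp1:3 pp2:2 pp3:1 pp4:1
Op 6: write(P0, v0, 172). refcount(pp3)=1 -> write in place. 5 ppages; refcounts: pp0:2 pp1:3 pp2:2 pp3:1 pp4:1
Op 7: write(P0, v2, 155). refcount(pp4)=1 -> write in place. 5 ppages; refcounts: pp0:2 pp1:3 pp2:2 pp3:1 pp4:1
P0: v1 -> pp1 = 34
P1: v1 -> pp1 = 34
P2: v1 -> pp1 = 34

Answer: 34 34 34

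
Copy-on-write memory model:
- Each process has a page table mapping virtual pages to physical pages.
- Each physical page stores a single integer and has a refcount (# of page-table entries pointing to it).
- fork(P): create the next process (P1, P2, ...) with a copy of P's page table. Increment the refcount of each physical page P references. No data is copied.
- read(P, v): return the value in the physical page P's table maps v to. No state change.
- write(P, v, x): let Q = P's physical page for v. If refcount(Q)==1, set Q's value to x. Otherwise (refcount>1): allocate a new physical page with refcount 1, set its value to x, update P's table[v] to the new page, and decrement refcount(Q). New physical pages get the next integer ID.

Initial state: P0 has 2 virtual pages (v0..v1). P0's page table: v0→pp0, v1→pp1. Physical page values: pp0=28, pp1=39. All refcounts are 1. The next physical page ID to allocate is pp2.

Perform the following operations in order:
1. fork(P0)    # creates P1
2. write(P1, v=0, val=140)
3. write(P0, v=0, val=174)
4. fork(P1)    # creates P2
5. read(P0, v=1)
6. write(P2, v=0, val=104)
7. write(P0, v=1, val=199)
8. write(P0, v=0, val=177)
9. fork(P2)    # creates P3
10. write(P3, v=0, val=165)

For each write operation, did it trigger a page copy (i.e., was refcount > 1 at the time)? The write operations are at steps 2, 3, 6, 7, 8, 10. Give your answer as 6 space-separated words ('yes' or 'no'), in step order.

Op 1: fork(P0) -> P1. 2 ppages; refcounts: pp0:2 pp1:2
Op 2: write(P1, v0, 140). refcount(pp0)=2>1 -> COPY to pp2. 3 ppages; refcounts: pp0:1 pp1:2 pp2:1
Op 3: write(P0, v0, 174). refcount(pp0)=1 -> write in place. 3 ppages; refcounts: pp0:1 pp1:2 pp2:1
Op 4: fork(P1) -> P2. 3 ppages; refcounts: pp0:1 pp1:3 pp2:2
Op 5: read(P0, v1) -> 39. No state change.
Op 6: write(P2, v0, 104). refcount(pp2)=2>1 -> COPY to pp3. 4 ppages; refcounts: pp0:1 pp1:3 pp2:1 pp3:1
Op 7: write(P0, v1, 199). refcount(pp1)=3>1 -> COPY to pp4. 5 ppages; refcounts: pp0:1 pp1:2 pp2:1 pp3:1 pp4:1
Op 8: write(P0, v0, 177). refcount(pp0)=1 -> write in place. 5 ppages; refcounts: pp0:1 pp1:2 pp2:1 pp3:1 pp4:1
Op 9: fork(P2) -> P3. 5 ppages; refcounts: pp0:1 pp1:3 pp2:1 pp3:2 pp4:1
Op 10: write(P3, v0, 165). refcount(pp3)=2>1 -> COPY to pp5. 6 ppages; refcounts: pp0:1 pp1:3 pp2:1 pp3:1 pp4:1 pp5:1

yes no yes yes no yes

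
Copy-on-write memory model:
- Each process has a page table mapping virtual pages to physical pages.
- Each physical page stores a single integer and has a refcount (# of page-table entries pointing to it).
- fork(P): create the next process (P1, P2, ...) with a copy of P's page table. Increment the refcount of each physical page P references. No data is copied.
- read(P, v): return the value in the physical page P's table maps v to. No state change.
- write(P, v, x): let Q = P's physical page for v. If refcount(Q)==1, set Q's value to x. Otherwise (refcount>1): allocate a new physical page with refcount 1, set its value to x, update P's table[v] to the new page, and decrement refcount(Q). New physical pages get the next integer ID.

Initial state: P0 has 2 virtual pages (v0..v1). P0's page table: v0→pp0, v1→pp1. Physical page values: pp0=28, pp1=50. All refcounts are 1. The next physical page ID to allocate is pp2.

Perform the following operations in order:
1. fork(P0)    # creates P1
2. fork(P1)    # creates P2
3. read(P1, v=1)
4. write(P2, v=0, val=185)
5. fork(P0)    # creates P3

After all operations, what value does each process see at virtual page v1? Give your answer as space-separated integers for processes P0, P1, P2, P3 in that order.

Op 1: fork(P0) -> P1. 2 ppages; refcounts: pp0:2 pp1:2
Op 2: fork(P1) -> P2. 2 ppages; refcounts: pp0:3 pp1:3
Op 3: read(P1, v1) -> 50. No state change.
Op 4: write(P2, v0, 185). refcount(pp0)=3>1 -> COPY to pp2. 3 ppages; refcounts: pp0:2 pp1:3 pp2:1
Op 5: fork(P0) -> P3. 3 ppages; refcounts: pp0:3 pp1:4 pp2:1
P0: v1 -> pp1 = 50
P1: v1 -> pp1 = 50
P2: v1 -> pp1 = 50
P3: v1 -> pp1 = 50

Answer: 50 50 50 50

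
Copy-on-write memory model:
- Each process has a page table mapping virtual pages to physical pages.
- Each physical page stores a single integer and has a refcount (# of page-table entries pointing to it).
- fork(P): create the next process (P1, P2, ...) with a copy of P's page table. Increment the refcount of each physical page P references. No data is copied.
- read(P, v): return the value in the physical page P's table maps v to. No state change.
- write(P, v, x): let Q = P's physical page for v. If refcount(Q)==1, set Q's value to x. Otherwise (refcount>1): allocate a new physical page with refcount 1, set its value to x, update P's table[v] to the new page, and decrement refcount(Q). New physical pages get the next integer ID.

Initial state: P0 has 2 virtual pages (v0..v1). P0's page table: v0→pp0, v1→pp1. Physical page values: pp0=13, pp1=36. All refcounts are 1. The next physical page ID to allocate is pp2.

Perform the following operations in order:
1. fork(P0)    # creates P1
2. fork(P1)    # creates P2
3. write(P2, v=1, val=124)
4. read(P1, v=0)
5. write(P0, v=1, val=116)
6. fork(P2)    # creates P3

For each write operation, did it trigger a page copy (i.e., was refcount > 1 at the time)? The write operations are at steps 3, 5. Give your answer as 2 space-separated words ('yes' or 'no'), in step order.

Op 1: fork(P0) -> P1. 2 ppages; refcounts: pp0:2 pp1:2
Op 2: fork(P1) -> P2. 2 ppages; refcounts: pp0:3 pp1:3
Op 3: write(P2, v1, 124). refcount(pp1)=3>1 -> COPY to pp2. 3 ppages; refcounts: pp0:3 pp1:2 pp2:1
Op 4: read(P1, v0) -> 13. No state change.
Op 5: write(P0, v1, 116). refcount(pp1)=2>1 -> COPY to pp3. 4 ppages; refcounts: pp0:3 pp1:1 pp2:1 pp3:1
Op 6: fork(P2) -> P3. 4 ppages; refcounts: pp0:4 pp1:1 pp2:2 pp3:1

yes yes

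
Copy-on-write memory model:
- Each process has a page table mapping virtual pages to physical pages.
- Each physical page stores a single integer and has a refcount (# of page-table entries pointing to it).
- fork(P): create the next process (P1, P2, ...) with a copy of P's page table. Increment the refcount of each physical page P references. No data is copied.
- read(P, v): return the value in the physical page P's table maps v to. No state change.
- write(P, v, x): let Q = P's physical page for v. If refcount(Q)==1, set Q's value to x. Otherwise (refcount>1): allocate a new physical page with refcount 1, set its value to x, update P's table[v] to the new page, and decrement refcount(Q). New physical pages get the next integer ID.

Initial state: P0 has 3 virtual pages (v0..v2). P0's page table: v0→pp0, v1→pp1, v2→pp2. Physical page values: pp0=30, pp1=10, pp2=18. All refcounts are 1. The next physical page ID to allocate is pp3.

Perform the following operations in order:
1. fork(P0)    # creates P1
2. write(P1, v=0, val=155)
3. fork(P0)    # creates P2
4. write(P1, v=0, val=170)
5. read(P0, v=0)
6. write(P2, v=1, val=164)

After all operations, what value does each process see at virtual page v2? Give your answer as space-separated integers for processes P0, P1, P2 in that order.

Op 1: fork(P0) -> P1. 3 ppages; refcounts: pp0:2 pp1:2 pp2:2
Op 2: write(P1, v0, 155). refcount(pp0)=2>1 -> COPY to pp3. 4 ppages; refcounts: pp0:1 pp1:2 pp2:2 pp3:1
Op 3: fork(P0) -> P2. 4 ppages; refcounts: pp0:2 pp1:3 pp2:3 pp3:1
Op 4: write(P1, v0, 170). refcount(pp3)=1 -> write in place. 4 ppages; refcounts: pp0:2 pp1:3 pp2:3 pp3:1
Op 5: read(P0, v0) -> 30. No state change.
Op 6: write(P2, v1, 164). refcount(pp1)=3>1 -> COPY to pp4. 5 ppages; refcounts: pp0:2 pp1:2 pp2:3 pp3:1 pp4:1
P0: v2 -> pp2 = 18
P1: v2 -> pp2 = 18
P2: v2 -> pp2 = 18

Answer: 18 18 18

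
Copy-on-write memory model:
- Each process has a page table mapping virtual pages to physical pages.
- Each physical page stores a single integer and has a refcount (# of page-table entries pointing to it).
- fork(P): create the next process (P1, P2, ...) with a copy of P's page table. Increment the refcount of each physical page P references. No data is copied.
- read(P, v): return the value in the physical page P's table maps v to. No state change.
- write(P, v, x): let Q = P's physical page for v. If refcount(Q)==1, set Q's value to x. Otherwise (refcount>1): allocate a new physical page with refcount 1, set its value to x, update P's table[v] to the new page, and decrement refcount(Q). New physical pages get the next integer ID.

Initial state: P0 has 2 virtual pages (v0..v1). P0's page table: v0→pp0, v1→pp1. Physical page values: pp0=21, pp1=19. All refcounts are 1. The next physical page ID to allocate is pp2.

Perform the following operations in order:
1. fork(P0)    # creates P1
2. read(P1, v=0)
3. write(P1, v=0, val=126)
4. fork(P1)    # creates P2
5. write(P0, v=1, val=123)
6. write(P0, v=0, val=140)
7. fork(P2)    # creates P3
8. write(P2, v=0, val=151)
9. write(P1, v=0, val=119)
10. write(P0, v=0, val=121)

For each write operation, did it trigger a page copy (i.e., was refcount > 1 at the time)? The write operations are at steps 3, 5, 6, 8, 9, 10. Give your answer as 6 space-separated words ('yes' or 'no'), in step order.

Op 1: fork(P0) -> P1. 2 ppages; refcounts: pp0:2 pp1:2
Op 2: read(P1, v0) -> 21. No state change.
Op 3: write(P1, v0, 126). refcount(pp0)=2>1 -> COPY to pp2. 3 ppages; refcounts: pp0:1 pp1:2 pp2:1
Op 4: fork(P1) -> P2. 3 ppages; refcounts: pp0:1 pp1:3 pp2:2
Op 5: write(P0, v1, 123). refcount(pp1)=3>1 -> COPY to pp3. 4 ppages; refcounts: pp0:1 pp1:2 pp2:2 pp3:1
Op 6: write(P0, v0, 140). refcount(pp0)=1 -> write in place. 4 ppages; refcounts: pp0:1 pp1:2 pp2:2 pp3:1
Op 7: fork(P2) -> P3. 4 ppages; refcounts: pp0:1 pp1:3 pp2:3 pp3:1
Op 8: write(P2, v0, 151). refcount(pp2)=3>1 -> COPY to pp4. 5 ppages; refcounts: pp0:1 pp1:3 pp2:2 pp3:1 pp4:1
Op 9: write(P1, v0, 119). refcount(pp2)=2>1 -> COPY to pp5. 6 ppages; refcounts: pp0:1 pp1:3 pp2:1 pp3:1 pp4:1 pp5:1
Op 10: write(P0, v0, 121). refcount(pp0)=1 -> write in place. 6 ppages; refcounts: pp0:1 pp1:3 pp2:1 pp3:1 pp4:1 pp5:1

yes yes no yes yes no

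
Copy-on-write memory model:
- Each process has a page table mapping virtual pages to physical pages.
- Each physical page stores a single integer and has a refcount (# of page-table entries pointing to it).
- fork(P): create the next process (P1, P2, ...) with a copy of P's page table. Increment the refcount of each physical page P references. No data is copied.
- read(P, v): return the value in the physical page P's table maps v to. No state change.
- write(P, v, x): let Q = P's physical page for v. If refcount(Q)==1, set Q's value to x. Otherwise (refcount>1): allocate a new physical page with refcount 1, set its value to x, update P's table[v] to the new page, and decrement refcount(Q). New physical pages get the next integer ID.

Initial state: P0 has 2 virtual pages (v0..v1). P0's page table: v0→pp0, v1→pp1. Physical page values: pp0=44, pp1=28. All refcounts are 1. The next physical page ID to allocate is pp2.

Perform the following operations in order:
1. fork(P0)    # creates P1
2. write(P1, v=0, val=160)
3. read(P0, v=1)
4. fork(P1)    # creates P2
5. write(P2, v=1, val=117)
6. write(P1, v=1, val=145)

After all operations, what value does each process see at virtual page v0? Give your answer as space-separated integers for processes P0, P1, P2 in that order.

Op 1: fork(P0) -> P1. 2 ppages; refcounts: pp0:2 pp1:2
Op 2: write(P1, v0, 160). refcount(pp0)=2>1 -> COPY to pp2. 3 ppages; refcounts: pp0:1 pp1:2 pp2:1
Op 3: read(P0, v1) -> 28. No state change.
Op 4: fork(P1) -> P2. 3 ppages; refcounts: pp0:1 pp1:3 pp2:2
Op 5: write(P2, v1, 117). refcount(pp1)=3>1 -> COPY to pp3. 4 ppages; refcounts: pp0:1 pp1:2 pp2:2 pp3:1
Op 6: write(P1, v1, 145). refcount(pp1)=2>1 -> COPY to pp4. 5 ppages; refcounts: pp0:1 pp1:1 pp2:2 pp3:1 pp4:1
P0: v0 -> pp0 = 44
P1: v0 -> pp2 = 160
P2: v0 -> pp2 = 160

Answer: 44 160 160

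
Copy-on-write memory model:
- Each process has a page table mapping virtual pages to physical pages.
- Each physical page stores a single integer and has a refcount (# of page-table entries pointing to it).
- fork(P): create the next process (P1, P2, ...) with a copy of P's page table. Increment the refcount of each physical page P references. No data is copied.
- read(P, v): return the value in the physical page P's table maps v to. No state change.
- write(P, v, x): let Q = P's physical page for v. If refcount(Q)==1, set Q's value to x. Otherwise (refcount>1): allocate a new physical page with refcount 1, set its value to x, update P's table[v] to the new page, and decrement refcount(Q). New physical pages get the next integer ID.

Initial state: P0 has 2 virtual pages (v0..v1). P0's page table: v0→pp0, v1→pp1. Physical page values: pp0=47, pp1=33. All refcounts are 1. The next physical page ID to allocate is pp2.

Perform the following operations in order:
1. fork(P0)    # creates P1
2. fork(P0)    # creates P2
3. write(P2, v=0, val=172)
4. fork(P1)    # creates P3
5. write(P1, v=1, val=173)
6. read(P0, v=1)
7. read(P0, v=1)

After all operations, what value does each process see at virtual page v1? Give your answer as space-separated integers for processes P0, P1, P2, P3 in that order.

Op 1: fork(P0) -> P1. 2 ppages; refcounts: pp0:2 pp1:2
Op 2: fork(P0) -> P2. 2 ppages; refcounts: pp0:3 pp1:3
Op 3: write(P2, v0, 172). refcount(pp0)=3>1 -> COPY to pp2. 3 ppages; refcounts: pp0:2 pp1:3 pp2:1
Op 4: fork(P1) -> P3. 3 ppages; refcounts: pp0:3 pp1:4 pp2:1
Op 5: write(P1, v1, 173). refcount(pp1)=4>1 -> COPY to pp3. 4 ppages; refcounts: pp0:3 pp1:3 pp2:1 pp3:1
Op 6: read(P0, v1) -> 33. No state change.
Op 7: read(P0, v1) -> 33. No state change.
P0: v1 -> pp1 = 33
P1: v1 -> pp3 = 173
P2: v1 -> pp1 = 33
P3: v1 -> pp1 = 33

Answer: 33 173 33 33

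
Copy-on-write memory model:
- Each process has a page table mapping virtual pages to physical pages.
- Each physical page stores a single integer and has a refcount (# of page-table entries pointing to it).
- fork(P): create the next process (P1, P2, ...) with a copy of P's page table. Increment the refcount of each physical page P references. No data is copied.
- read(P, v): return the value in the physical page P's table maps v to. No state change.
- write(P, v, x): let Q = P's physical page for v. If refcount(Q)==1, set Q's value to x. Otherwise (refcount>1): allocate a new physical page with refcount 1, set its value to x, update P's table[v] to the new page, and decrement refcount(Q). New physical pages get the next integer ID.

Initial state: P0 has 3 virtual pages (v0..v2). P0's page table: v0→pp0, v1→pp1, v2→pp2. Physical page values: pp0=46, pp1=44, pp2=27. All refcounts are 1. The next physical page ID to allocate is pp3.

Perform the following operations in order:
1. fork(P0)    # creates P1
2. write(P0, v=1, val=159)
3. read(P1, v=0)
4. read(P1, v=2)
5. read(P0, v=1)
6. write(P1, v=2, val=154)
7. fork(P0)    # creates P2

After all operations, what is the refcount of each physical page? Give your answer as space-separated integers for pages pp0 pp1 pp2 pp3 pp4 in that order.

Op 1: fork(P0) -> P1. 3 ppages; refcounts: pp0:2 pp1:2 pp2:2
Op 2: write(P0, v1, 159). refcount(pp1)=2>1 -> COPY to pp3. 4 ppages; refcounts: pp0:2 pp1:1 pp2:2 pp3:1
Op 3: read(P1, v0) -> 46. No state change.
Op 4: read(P1, v2) -> 27. No state change.
Op 5: read(P0, v1) -> 159. No state change.
Op 6: write(P1, v2, 154). refcount(pp2)=2>1 -> COPY to pp4. 5 ppages; refcounts: pp0:2 pp1:1 pp2:1 pp3:1 pp4:1
Op 7: fork(P0) -> P2. 5 ppages; refcounts: pp0:3 pp1:1 pp2:2 pp3:2 pp4:1

Answer: 3 1 2 2 1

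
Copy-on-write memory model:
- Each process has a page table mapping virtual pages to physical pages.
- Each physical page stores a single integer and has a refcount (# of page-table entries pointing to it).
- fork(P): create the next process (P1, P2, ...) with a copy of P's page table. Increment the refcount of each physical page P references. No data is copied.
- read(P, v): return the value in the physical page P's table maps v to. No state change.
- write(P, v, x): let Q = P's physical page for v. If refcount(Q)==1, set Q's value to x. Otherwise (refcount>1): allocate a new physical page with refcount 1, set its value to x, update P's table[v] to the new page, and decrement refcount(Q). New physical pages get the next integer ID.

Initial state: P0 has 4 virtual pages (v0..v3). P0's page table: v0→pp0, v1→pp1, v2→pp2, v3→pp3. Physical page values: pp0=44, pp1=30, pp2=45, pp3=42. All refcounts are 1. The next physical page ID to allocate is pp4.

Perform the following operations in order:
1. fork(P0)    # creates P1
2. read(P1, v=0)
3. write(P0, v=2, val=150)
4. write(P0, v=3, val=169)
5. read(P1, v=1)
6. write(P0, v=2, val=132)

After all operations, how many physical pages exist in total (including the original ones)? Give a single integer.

Op 1: fork(P0) -> P1. 4 ppages; refcounts: pp0:2 pp1:2 pp2:2 pp3:2
Op 2: read(P1, v0) -> 44. No state change.
Op 3: write(P0, v2, 150). refcount(pp2)=2>1 -> COPY to pp4. 5 ppages; refcounts: pp0:2 pp1:2 pp2:1 pp3:2 pp4:1
Op 4: write(P0, v3, 169). refcount(pp3)=2>1 -> COPY to pp5. 6 ppages; refcounts: pp0:2 pp1:2 pp2:1 pp3:1 pp4:1 pp5:1
Op 5: read(P1, v1) -> 30. No state change.
Op 6: write(P0, v2, 132). refcount(pp4)=1 -> write in place. 6 ppages; refcounts: pp0:2 pp1:2 pp2:1 pp3:1 pp4:1 pp5:1

Answer: 6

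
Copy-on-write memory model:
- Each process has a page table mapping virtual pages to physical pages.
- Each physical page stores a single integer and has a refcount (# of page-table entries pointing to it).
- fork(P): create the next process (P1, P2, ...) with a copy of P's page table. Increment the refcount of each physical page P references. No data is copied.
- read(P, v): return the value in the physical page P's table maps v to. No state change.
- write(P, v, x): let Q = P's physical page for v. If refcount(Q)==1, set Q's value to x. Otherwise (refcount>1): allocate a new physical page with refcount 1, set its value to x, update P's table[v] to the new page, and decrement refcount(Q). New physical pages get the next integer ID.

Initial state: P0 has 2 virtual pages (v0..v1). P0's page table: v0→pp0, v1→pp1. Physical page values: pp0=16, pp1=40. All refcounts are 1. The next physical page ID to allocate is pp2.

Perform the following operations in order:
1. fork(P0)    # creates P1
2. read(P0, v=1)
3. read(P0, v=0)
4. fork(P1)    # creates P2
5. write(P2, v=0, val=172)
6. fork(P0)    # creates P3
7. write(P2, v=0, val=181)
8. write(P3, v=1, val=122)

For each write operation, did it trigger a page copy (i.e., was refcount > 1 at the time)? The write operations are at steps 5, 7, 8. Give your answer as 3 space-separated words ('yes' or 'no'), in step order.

Op 1: fork(P0) -> P1. 2 ppages; refcounts: pp0:2 pp1:2
Op 2: read(P0, v1) -> 40. No state change.
Op 3: read(P0, v0) -> 16. No state change.
Op 4: fork(P1) -> P2. 2 ppages; refcounts: pp0:3 pp1:3
Op 5: write(P2, v0, 172). refcount(pp0)=3>1 -> COPY to pp2. 3 ppages; refcounts: pp0:2 pp1:3 pp2:1
Op 6: fork(P0) -> P3. 3 ppages; refcounts: pp0:3 pp1:4 pp2:1
Op 7: write(P2, v0, 181). refcount(pp2)=1 -> write in place. 3 ppages; refcounts: pp0:3 pp1:4 pp2:1
Op 8: write(P3, v1, 122). refcount(pp1)=4>1 -> COPY to pp3. 4 ppages; refcounts: pp0:3 pp1:3 pp2:1 pp3:1

yes no yes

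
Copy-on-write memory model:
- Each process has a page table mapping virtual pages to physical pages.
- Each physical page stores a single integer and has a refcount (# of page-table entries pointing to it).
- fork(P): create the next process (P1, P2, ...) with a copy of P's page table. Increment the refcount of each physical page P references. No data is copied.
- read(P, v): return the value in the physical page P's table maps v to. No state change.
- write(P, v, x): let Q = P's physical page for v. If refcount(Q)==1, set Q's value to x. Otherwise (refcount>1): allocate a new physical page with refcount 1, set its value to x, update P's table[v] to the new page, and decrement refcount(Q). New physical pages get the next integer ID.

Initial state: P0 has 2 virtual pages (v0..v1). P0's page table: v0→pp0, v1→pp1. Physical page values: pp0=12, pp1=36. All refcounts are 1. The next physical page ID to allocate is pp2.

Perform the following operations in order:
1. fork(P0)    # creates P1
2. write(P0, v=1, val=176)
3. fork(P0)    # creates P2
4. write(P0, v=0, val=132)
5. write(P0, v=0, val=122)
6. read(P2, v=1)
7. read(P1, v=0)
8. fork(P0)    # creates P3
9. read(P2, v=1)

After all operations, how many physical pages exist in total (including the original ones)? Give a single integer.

Answer: 4

Derivation:
Op 1: fork(P0) -> P1. 2 ppages; refcounts: pp0:2 pp1:2
Op 2: write(P0, v1, 176). refcount(pp1)=2>1 -> COPY to pp2. 3 ppages; refcounts: pp0:2 pp1:1 pp2:1
Op 3: fork(P0) -> P2. 3 ppages; refcounts: pp0:3 pp1:1 pp2:2
Op 4: write(P0, v0, 132). refcount(pp0)=3>1 -> COPY to pp3. 4 ppages; refcounts: pp0:2 pp1:1 pp2:2 pp3:1
Op 5: write(P0, v0, 122). refcount(pp3)=1 -> write in place. 4 ppages; refcounts: pp0:2 pp1:1 pp2:2 pp3:1
Op 6: read(P2, v1) -> 176. No state change.
Op 7: read(P1, v0) -> 12. No state change.
Op 8: fork(P0) -> P3. 4 ppages; refcounts: pp0:2 pp1:1 pp2:3 pp3:2
Op 9: read(P2, v1) -> 176. No state change.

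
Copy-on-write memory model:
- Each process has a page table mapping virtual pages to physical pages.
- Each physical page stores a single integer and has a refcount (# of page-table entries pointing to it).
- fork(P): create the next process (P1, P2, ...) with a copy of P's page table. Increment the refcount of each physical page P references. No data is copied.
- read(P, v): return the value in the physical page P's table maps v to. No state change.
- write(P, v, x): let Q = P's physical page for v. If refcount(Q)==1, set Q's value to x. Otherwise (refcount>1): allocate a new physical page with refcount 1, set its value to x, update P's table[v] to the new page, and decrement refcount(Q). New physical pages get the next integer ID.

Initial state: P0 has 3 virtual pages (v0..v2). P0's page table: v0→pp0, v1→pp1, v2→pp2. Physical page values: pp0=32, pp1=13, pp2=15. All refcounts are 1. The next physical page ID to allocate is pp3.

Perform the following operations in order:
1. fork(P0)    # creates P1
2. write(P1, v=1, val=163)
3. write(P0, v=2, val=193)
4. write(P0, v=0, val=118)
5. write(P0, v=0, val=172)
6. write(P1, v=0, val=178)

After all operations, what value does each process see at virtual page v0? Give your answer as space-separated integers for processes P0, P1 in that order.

Answer: 172 178

Derivation:
Op 1: fork(P0) -> P1. 3 ppages; refcounts: pp0:2 pp1:2 pp2:2
Op 2: write(P1, v1, 163). refcount(pp1)=2>1 -> COPY to pp3. 4 ppages; refcounts: pp0:2 pp1:1 pp2:2 pp3:1
Op 3: write(P0, v2, 193). refcount(pp2)=2>1 -> COPY to pp4. 5 ppages; refcounts: pp0:2 pp1:1 pp2:1 pp3:1 pp4:1
Op 4: write(P0, v0, 118). refcount(pp0)=2>1 -> COPY to pp5. 6 ppages; refcounts: pp0:1 pp1:1 pp2:1 pp3:1 pp4:1 pp5:1
Op 5: write(P0, v0, 172). refcount(pp5)=1 -> write in place. 6 ppages; refcounts: pp0:1 pp1:1 pp2:1 pp3:1 pp4:1 pp5:1
Op 6: write(P1, v0, 178). refcount(pp0)=1 -> write in place. 6 ppages; refcounts: pp0:1 pp1:1 pp2:1 pp3:1 pp4:1 pp5:1
P0: v0 -> pp5 = 172
P1: v0 -> pp0 = 178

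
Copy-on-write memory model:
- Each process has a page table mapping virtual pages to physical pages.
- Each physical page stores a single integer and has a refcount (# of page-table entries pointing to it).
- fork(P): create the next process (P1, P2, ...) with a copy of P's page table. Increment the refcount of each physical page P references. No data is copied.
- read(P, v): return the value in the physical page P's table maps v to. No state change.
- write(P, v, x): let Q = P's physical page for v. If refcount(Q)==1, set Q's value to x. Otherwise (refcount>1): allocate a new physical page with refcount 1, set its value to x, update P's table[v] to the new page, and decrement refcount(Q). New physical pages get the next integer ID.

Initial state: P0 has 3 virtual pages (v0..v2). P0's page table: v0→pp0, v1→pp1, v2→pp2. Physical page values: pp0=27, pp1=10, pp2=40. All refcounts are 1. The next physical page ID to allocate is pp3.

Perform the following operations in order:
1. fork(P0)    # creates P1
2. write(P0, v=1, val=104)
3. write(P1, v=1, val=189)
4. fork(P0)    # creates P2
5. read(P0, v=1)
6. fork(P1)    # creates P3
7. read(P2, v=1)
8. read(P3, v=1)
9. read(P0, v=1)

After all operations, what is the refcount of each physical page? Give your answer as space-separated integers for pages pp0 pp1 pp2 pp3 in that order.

Op 1: fork(P0) -> P1. 3 ppages; refcounts: pp0:2 pp1:2 pp2:2
Op 2: write(P0, v1, 104). refcount(pp1)=2>1 -> COPY to pp3. 4 ppages; refcounts: pp0:2 pp1:1 pp2:2 pp3:1
Op 3: write(P1, v1, 189). refcount(pp1)=1 -> write in place. 4 ppages; refcounts: pp0:2 pp1:1 pp2:2 pp3:1
Op 4: fork(P0) -> P2. 4 ppages; refcounts: pp0:3 pp1:1 pp2:3 pp3:2
Op 5: read(P0, v1) -> 104. No state change.
Op 6: fork(P1) -> P3. 4 ppages; refcounts: pp0:4 pp1:2 pp2:4 pp3:2
Op 7: read(P2, v1) -> 104. No state change.
Op 8: read(P3, v1) -> 189. No state change.
Op 9: read(P0, v1) -> 104. No state change.

Answer: 4 2 4 2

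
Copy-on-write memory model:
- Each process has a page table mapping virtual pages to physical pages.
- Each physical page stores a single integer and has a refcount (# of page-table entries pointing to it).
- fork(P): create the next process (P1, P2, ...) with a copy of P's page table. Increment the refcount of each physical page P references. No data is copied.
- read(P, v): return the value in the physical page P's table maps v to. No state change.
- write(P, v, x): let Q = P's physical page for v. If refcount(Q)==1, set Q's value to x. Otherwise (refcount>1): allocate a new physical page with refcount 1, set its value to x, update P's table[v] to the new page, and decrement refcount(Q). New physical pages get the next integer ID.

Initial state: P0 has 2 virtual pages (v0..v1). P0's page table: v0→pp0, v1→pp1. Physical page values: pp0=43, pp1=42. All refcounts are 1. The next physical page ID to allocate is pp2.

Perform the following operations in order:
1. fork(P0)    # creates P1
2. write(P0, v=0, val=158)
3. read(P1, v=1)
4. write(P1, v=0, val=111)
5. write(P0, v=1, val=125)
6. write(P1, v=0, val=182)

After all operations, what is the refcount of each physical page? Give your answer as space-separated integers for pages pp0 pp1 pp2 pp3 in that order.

Answer: 1 1 1 1

Derivation:
Op 1: fork(P0) -> P1. 2 ppages; refcounts: pp0:2 pp1:2
Op 2: write(P0, v0, 158). refcount(pp0)=2>1 -> COPY to pp2. 3 ppages; refcounts: pp0:1 pp1:2 pp2:1
Op 3: read(P1, v1) -> 42. No state change.
Op 4: write(P1, v0, 111). refcount(pp0)=1 -> write in place. 3 ppages; refcounts: pp0:1 pp1:2 pp2:1
Op 5: write(P0, v1, 125). refcount(pp1)=2>1 -> COPY to pp3. 4 ppages; refcounts: pp0:1 pp1:1 pp2:1 pp3:1
Op 6: write(P1, v0, 182). refcount(pp0)=1 -> write in place. 4 ppages; refcounts: pp0:1 pp1:1 pp2:1 pp3:1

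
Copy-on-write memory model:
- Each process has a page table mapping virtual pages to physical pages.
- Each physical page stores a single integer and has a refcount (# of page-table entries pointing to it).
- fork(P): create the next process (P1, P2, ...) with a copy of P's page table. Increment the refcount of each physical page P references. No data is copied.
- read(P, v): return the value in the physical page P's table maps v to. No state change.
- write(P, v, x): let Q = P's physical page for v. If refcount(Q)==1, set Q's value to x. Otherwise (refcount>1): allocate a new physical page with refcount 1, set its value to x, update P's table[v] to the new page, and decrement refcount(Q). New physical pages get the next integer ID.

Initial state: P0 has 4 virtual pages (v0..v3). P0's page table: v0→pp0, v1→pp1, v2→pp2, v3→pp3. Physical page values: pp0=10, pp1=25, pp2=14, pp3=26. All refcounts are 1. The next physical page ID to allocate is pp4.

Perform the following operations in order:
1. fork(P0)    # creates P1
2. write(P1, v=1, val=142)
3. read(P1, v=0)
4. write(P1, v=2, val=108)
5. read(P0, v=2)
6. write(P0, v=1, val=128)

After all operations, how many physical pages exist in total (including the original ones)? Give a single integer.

Answer: 6

Derivation:
Op 1: fork(P0) -> P1. 4 ppages; refcounts: pp0:2 pp1:2 pp2:2 pp3:2
Op 2: write(P1, v1, 142). refcount(pp1)=2>1 -> COPY to pp4. 5 ppages; refcounts: pp0:2 pp1:1 pp2:2 pp3:2 pp4:1
Op 3: read(P1, v0) -> 10. No state change.
Op 4: write(P1, v2, 108). refcount(pp2)=2>1 -> COPY to pp5. 6 ppages; refcounts: pp0:2 pp1:1 pp2:1 pp3:2 pp4:1 pp5:1
Op 5: read(P0, v2) -> 14. No state change.
Op 6: write(P0, v1, 128). refcount(pp1)=1 -> write in place. 6 ppages; refcounts: pp0:2 pp1:1 pp2:1 pp3:2 pp4:1 pp5:1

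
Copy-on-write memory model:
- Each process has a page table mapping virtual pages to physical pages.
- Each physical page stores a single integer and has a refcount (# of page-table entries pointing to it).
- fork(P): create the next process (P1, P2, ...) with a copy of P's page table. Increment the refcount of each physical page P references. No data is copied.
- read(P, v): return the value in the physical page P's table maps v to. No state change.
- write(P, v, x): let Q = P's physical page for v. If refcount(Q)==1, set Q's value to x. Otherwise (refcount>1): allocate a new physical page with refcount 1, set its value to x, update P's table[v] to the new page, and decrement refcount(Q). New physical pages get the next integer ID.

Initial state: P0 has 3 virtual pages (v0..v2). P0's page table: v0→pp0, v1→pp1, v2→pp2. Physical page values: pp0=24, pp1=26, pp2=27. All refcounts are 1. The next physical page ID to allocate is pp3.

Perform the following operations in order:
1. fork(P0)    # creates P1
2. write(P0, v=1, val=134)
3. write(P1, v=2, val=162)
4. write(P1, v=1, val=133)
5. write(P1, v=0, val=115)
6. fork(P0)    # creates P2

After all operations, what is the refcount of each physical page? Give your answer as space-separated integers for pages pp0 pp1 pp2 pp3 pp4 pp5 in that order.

Op 1: fork(P0) -> P1. 3 ppages; refcounts: pp0:2 pp1:2 pp2:2
Op 2: write(P0, v1, 134). refcount(pp1)=2>1 -> COPY to pp3. 4 ppages; refcounts: pp0:2 pp1:1 pp2:2 pp3:1
Op 3: write(P1, v2, 162). refcount(pp2)=2>1 -> COPY to pp4. 5 ppages; refcounts: pp0:2 pp1:1 pp2:1 pp3:1 pp4:1
Op 4: write(P1, v1, 133). refcount(pp1)=1 -> write in place. 5 ppages; refcounts: pp0:2 pp1:1 pp2:1 pp3:1 pp4:1
Op 5: write(P1, v0, 115). refcount(pp0)=2>1 -> COPY to pp5. 6 ppages; refcounts: pp0:1 pp1:1 pp2:1 pp3:1 pp4:1 pp5:1
Op 6: fork(P0) -> P2. 6 ppages; refcounts: pp0:2 pp1:1 pp2:2 pp3:2 pp4:1 pp5:1

Answer: 2 1 2 2 1 1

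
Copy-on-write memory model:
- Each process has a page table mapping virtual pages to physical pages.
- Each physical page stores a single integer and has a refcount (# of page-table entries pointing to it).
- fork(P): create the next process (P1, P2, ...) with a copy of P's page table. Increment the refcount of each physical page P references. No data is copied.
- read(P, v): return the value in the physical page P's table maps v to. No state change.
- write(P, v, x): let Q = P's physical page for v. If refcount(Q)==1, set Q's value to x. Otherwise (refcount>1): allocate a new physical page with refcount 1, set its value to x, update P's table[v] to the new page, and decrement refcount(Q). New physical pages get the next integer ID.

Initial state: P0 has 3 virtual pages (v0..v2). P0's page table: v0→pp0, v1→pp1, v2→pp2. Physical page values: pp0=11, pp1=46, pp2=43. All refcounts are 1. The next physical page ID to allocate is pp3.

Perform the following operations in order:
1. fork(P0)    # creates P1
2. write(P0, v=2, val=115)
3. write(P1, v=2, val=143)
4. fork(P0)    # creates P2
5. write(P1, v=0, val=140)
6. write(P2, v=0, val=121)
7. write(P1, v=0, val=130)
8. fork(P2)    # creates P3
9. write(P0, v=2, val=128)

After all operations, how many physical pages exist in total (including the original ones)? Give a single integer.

Answer: 7

Derivation:
Op 1: fork(P0) -> P1. 3 ppages; refcounts: pp0:2 pp1:2 pp2:2
Op 2: write(P0, v2, 115). refcount(pp2)=2>1 -> COPY to pp3. 4 ppages; refcounts: pp0:2 pp1:2 pp2:1 pp3:1
Op 3: write(P1, v2, 143). refcount(pp2)=1 -> write in place. 4 ppages; refcounts: pp0:2 pp1:2 pp2:1 pp3:1
Op 4: fork(P0) -> P2. 4 ppages; refcounts: pp0:3 pp1:3 pp2:1 pp3:2
Op 5: write(P1, v0, 140). refcount(pp0)=3>1 -> COPY to pp4. 5 ppages; refcounts: pp0:2 pp1:3 pp2:1 pp3:2 pp4:1
Op 6: write(P2, v0, 121). refcount(pp0)=2>1 -> COPY to pp5. 6 ppages; refcounts: pp0:1 pp1:3 pp2:1 pp3:2 pp4:1 pp5:1
Op 7: write(P1, v0, 130). refcount(pp4)=1 -> write in place. 6 ppages; refcounts: pp0:1 pp1:3 pp2:1 pp3:2 pp4:1 pp5:1
Op 8: fork(P2) -> P3. 6 ppages; refcounts: pp0:1 pp1:4 pp2:1 pp3:3 pp4:1 pp5:2
Op 9: write(P0, v2, 128). refcount(pp3)=3>1 -> COPY to pp6. 7 ppages; refcounts: pp0:1 pp1:4 pp2:1 pp3:2 pp4:1 pp5:2 pp6:1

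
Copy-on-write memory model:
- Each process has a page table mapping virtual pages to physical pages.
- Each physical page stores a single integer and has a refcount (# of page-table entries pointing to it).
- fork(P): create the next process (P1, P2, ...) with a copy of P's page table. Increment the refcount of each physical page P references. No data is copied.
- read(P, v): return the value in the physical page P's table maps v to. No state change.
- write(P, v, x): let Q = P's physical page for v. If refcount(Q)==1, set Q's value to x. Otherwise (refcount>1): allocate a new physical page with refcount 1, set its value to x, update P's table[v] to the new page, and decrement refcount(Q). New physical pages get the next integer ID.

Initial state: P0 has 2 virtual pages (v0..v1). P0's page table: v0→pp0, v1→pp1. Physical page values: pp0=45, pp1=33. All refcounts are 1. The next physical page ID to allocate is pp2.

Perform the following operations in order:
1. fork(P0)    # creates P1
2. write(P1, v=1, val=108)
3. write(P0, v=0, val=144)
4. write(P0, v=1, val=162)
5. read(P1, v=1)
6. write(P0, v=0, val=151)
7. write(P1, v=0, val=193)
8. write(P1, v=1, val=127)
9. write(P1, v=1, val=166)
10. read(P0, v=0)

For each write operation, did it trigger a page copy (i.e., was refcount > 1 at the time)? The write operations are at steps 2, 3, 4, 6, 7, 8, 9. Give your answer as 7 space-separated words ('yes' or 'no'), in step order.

Op 1: fork(P0) -> P1. 2 ppages; refcounts: pp0:2 pp1:2
Op 2: write(P1, v1, 108). refcount(pp1)=2>1 -> COPY to pp2. 3 ppages; refcounts: pp0:2 pp1:1 pp2:1
Op 3: write(P0, v0, 144). refcount(pp0)=2>1 -> COPY to pp3. 4 ppages; refcounts: pp0:1 pp1:1 pp2:1 pp3:1
Op 4: write(P0, v1, 162). refcount(pp1)=1 -> write in place. 4 ppages; refcounts: pp0:1 pp1:1 pp2:1 pp3:1
Op 5: read(P1, v1) -> 108. No state change.
Op 6: write(P0, v0, 151). refcount(pp3)=1 -> write in place. 4 ppages; refcounts: pp0:1 pp1:1 pp2:1 pp3:1
Op 7: write(P1, v0, 193). refcount(pp0)=1 -> write in place. 4 ppages; refcounts: pp0:1 pp1:1 pp2:1 pp3:1
Op 8: write(P1, v1, 127). refcount(pp2)=1 -> write in place. 4 ppages; refcounts: pp0:1 pp1:1 pp2:1 pp3:1
Op 9: write(P1, v1, 166). refcount(pp2)=1 -> write in place. 4 ppages; refcounts: pp0:1 pp1:1 pp2:1 pp3:1
Op 10: read(P0, v0) -> 151. No state change.

yes yes no no no no no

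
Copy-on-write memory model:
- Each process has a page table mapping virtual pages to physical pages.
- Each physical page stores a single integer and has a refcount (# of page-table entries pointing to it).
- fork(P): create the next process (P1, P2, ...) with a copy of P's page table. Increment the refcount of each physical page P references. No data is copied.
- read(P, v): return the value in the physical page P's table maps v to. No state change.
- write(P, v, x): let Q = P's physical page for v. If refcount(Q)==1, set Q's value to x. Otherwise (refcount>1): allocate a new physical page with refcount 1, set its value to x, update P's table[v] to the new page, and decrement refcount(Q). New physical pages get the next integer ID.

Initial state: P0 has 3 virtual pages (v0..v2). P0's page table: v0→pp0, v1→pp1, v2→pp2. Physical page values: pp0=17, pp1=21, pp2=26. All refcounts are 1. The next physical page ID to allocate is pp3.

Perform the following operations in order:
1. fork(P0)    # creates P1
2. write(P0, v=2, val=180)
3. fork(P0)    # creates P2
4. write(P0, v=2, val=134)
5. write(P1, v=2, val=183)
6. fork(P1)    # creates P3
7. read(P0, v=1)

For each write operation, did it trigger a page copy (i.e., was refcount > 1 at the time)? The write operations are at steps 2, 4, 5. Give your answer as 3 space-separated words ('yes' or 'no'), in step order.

Op 1: fork(P0) -> P1. 3 ppages; refcounts: pp0:2 pp1:2 pp2:2
Op 2: write(P0, v2, 180). refcount(pp2)=2>1 -> COPY to pp3. 4 ppages; refcounts: pp0:2 pp1:2 pp2:1 pp3:1
Op 3: fork(P0) -> P2. 4 ppages; refcounts: pp0:3 pp1:3 pp2:1 pp3:2
Op 4: write(P0, v2, 134). refcount(pp3)=2>1 -> COPY to pp4. 5 ppages; refcounts: pp0:3 pp1:3 pp2:1 pp3:1 pp4:1
Op 5: write(P1, v2, 183). refcount(pp2)=1 -> write in place. 5 ppages; refcounts: pp0:3 pp1:3 pp2:1 pp3:1 pp4:1
Op 6: fork(P1) -> P3. 5 ppages; refcounts: pp0:4 pp1:4 pp2:2 pp3:1 pp4:1
Op 7: read(P0, v1) -> 21. No state change.

yes yes no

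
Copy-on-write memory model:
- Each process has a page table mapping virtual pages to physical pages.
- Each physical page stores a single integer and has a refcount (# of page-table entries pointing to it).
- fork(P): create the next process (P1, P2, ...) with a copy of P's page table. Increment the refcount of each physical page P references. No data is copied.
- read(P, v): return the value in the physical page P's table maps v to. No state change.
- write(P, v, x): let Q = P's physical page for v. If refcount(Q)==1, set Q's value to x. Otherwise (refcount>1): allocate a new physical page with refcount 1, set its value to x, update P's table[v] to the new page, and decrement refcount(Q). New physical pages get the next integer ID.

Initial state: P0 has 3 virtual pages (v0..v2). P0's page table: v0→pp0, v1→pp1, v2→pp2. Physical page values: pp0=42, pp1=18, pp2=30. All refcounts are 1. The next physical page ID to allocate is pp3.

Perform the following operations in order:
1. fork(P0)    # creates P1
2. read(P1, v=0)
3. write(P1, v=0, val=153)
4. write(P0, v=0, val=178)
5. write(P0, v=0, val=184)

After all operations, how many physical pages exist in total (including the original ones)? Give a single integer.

Answer: 4

Derivation:
Op 1: fork(P0) -> P1. 3 ppages; refcounts: pp0:2 pp1:2 pp2:2
Op 2: read(P1, v0) -> 42. No state change.
Op 3: write(P1, v0, 153). refcount(pp0)=2>1 -> COPY to pp3. 4 ppages; refcounts: pp0:1 pp1:2 pp2:2 pp3:1
Op 4: write(P0, v0, 178). refcount(pp0)=1 -> write in place. 4 ppages; refcounts: pp0:1 pp1:2 pp2:2 pp3:1
Op 5: write(P0, v0, 184). refcount(pp0)=1 -> write in place. 4 ppages; refcounts: pp0:1 pp1:2 pp2:2 pp3:1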